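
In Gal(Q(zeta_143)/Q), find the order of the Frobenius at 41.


The Frobenius at p in Gal(Q(zeta_n)/Q) = (Z/nZ)* is the class of p, so its order is ord_143(41), the smallest k >= 1 with 41^k = 1 mod 143.
n = 143 = 11 * 13, phi(143) = 120; the order divides phi(n).
Divisors of 120: 1, 2, 3, 4, 5, 6, 8, 10, 12, 15, 20, 24, 30, 40, 60, 120
Repeated squaring mod 143: 41^1 = 41, 41^2 = 108, 41^4 = 81, 41^8 = 126, 41^16 = 3, 41^32 = 9, 41^64 = 81
Test divisors in increasing order:
  k=1: 41^1 = 41 mod 143
  k=2: 41^2 = 108 mod 143
  k=3: 41^3 = 108 * 41 = 138 mod 143
  k=4: 41^4 = 81 mod 143
  k=5: 41^5 = 81 * 41 = 32 mod 143
  k=6: 41^6 = 81 * 108 = 25 mod 143
  k=8: 41^8 = 126 mod 143
  k=10: 41^10 = 126 * 108 = 23 mod 143
  k=12: 41^12 = 126 * 81 = 53 mod 143
  k=15: 41^15 = 126 * 81 * 108 * 41 = 21 mod 143
  k=20: 41^20 = 3 * 81 = 100 mod 143
  k=24: 41^24 = 3 * 126 = 92 mod 143
  k=30: 41^30 = 3 * 126 * 81 * 108 = 12 mod 143
  k=40: 41^40 = 9 * 126 = 133 mod 143
  k=60: 41^60 = 9 * 3 * 126 * 81 = 1 mod 143  <- first divisor giving 1
Order = 60

60


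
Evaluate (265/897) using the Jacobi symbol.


Compute (265/897) via quadratic reciprocity:
  reciprocity: (265/897) -> +(897/265)
  reduce: (102/265)
  pull out 2: (2/265) = +1  (since 265 mod 8 = 1)
  reciprocity: (51/265) -> +(265/51)
  reduce: (10/51)
  pull out 2: (2/51) = -1  (since 51 mod 8 = 3)
  reciprocity: (5/51) -> +(51/5)
  reduce: (1/5)
  (1/5) = 1
Product of signs = -1

-1


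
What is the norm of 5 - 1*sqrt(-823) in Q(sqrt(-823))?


N(a + b*sqrt(d)) = a^2 - d*b^2
= (5)^2 - (-823)*(-1)^2
= 25 + 823
= 848

848


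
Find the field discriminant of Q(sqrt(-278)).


For K = Q(sqrt(d)) with d squarefree: disc(K) = d if d = 1 mod 4, and disc(K) = 4d if d = 2 or 3 mod 4.
Here d = -278, and d mod 4 = 2.
d = 2 mod 4, not 1 (O_K = Z[sqrt(d)]), so disc(K) = 4d = 4 * (-278) = -1112

-1112


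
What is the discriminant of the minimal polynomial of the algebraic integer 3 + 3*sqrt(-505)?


The element 3 + 3*sqrt(-505) has minimal polynomial:
x^2 - 6*x + 4554
Discriminant = (-6)^2 - 4*(4554)
= 36 - 18216
= -18180

-18180


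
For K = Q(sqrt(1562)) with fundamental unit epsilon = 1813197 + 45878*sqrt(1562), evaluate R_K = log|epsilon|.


epsilon = 1813197 + 45878*sqrt(1562)
= 3.6264e+06
R = ln(3.6264e+06)
= 15.1037

15.1037


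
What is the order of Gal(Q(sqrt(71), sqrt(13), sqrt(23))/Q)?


The 3 square roots of distinct primes are multiplicatively independent over Q,
so [K:Q] = 2^3 and Gal(K/Q) is isomorphic to (Z/2Z)^3.
|Gal| = 2^3 = 8

8


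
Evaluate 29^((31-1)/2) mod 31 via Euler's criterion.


p = 31 is prime and the exponent is (p-1)/2 = 15, so by Euler's criterion 29^15 = (29/31) = +1 or -1 mod 31.
Compute by square-and-multiply:
  15 = 8 + 4 + 2 + 1 (binary 1111)
  Repeated squaring mod 31: 29^1 = 29, 29^2 = 4, 29^4 = 16, 29^8 = 8
  29^15 = 29^8 * 29^4 * 29^2 * 29^1 = 8 * 16 * 4 * 29 mod 31
    8 * 16 = 128 = 4 mod 31
    4 * 4 = 16 = 16 mod 31
    16 * 29 = 464 = 30 mod 31
  29^15 = 30 mod 31
Result 30 = p - 1 = -1 mod 31: 29 is a quadratic non-residue mod 31. As a residue in [0, p-1] the value is 30.
29^15 mod 31 = 30

30


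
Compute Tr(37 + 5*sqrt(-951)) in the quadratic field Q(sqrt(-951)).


Tr(a + b*sqrt(d)) = (a + b*sqrt(d)) + (a - b*sqrt(d)) = 2a
= 2 * (37)
= 74

74


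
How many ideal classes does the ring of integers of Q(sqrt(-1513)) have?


K = Q(sqrt(-1513)). d mod 4 = 3, so D = disc(K) = 4d = -6052
h(K) equals the number of primitive reduced positive-definite forms (a, b, c) = a*x^2 + b*x*y + c*y^2 with b^2 - 4ac = D,
where reduced means |b| <= a <= c, with b >= 0 whenever |b| = a or a = c, and primitive means gcd(a, b, c) = 1.
Reduced forces 3a^2 <= |D| = 6052, so 1 <= a <= 44; b must have the parity of D, and c = (b^2 - D)/(4a) must be an integer >= a.
Enumerate a = 1..44, b in [-a, a]:
  a=1: (1, 0, 1513)  [1]
  a=2: (2, 2, 757)  [1]
  a=3..10: none
  a=11: (11, -8, 139), (11, 8, 139)  [2]
  a=12..16: none
  a=17: (17, 0, 89)  [1]
  a=18: none
  a=19: (19, -16, 83), (19, 16, 83)  [2]
  a=20..21: none
  a=22: (22, -14, 71), (22, 14, 71)  [2]
  a=23..28: none
  a=29: (29, -26, 58), (29, 26, 58)  [2]
  a=30..33: none
  a=34: (34, 34, 53)  [1]
  a=35..36: none
  a=37: (37, -4, 41), (37, 4, 41)  [2]
  a=38: (38, -22, 43), (38, 22, 43)  [2]
  a=39..44: none
Total reduced forms: 1 + 1 + 2 + 1 + 2 + 2 + 2 + 1 + 2 + 2 = 16
h = 16

16


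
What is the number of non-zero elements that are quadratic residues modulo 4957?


For prime p, the number of non-zero quadratic residues is (p-1)/2.
= (4957-1)/2
= 2478

2478


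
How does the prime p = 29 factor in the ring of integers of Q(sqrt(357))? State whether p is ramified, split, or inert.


K = Q(sqrt(357)). Since d mod 4 = 1, disc(K) = 357.
Check p | disc: 357 mod 29 = 9.
p does not divide disc. Compute Legendre symbol (d/p):
9^((29-1)/2) mod 29 = 1
(d/p) = 1, so p splits: (p) = P*P' with e=1, f=1, g=2.
Therefore p is split.

split


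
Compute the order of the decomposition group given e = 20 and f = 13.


|D_P| = e * f
= 20 * 13
= 260

260


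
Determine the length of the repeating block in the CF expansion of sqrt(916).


Run the CF algorithm for sqrt(916).
a_0 = floor(sqrt(916)) = 30; set m_0=0, q_0=1.
Recurrence: m' = q*a - m,  q' = (d - m'^2)/q,  a' = floor((a_0 + m')/q').
  step 1: m=30, q=16, a=3
  step 2: m=18, q=37, a=1
  step 3: m=19, q=15, a=3
  step 4: m=26, q=16, a=3
  step 5: m=22, q=27, a=1
  step 6: m=5, q=33, a=1
  step 7: m=28, q=4, a=14
  step 8: m=28, q=33, a=1
  step 9: m=5, q=27, a=1
  step 10: m=22, q=16, a=3
  step 11: m=26, q=15, a=3
  step 12: m=19, q=37, a=1
  step 13: m=18, q=16, a=3
  step 14: m=30, q=1, a=60
a_14 = 2*a_0 = 60, so the period closes here.
sqrt(916) = [30; 3, 1, 3, 3, 1, 1, 14, 1, 1, 3, 3, 1, 3, 60]
Period length = 14

14


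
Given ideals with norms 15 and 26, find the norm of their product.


N(IJ) = N(I) * N(J)
= 15 * 26
= 390

390


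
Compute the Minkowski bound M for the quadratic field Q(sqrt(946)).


d = 946, d mod 4 = 2, so disc(K) = 4d = 3784; |disc(K)| = 3784
Real quadratic field, so n = 2, s = r2 = 0, r1 = 2
M = (n!/n^n) * (4/pi)^s * sqrt(|disc(K)|) = (2!/2^2) * (4/pi)^0 * sqrt(3784)
= 0.5 * 1.000000 * 61.514226
= 30.7571

30.7571


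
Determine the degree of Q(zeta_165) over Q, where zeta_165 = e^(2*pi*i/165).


The degree equals Euler's totient phi(165).
165 = 3 * 5 * 11
phi(165) = 80

80


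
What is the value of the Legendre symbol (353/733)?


p = 733 is prime, so compute (353/733) with the reciprocity algorithm (Jacobi-symbol steps: pull out 2s via (2/n), flip via reciprocity, reduce):
  reciprocity: (353/733) -> +(733/353)
  reduce: (27/353)
  reciprocity: (27/353) -> +(353/27)
  reduce: (2/27)
  pull out 2: (2/27) = -1  (since 27 mod 8 = 3)
  (1/27) = 1
Product of signs = -1
(353/733) = -1

-1


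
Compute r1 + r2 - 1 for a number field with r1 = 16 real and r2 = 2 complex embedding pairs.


By Dirichlet's unit theorem:
rank = r1 + r2 - 1
= 16 + 2 - 1
= 17

17


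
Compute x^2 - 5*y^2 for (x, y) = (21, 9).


x^2 - d*y^2
= 21^2 - 5*9^2
= 441 - 405
= 36

36


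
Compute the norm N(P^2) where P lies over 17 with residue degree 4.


N(P^a) = p^(a*f)
= 17^(2*4)
= 17^8
= 6975757441

6975757441


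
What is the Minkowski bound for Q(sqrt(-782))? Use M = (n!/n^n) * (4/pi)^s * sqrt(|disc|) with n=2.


d = -782, d mod 4 = 2, so disc(K) = 4d = -3128; |disc(K)| = 3128
Imaginary quadratic field, so n = 2, s = r2 = 1, r1 = 0
M = (n!/n^n) * (4/pi)^s * sqrt(|disc(K)|) = (2!/2^2) * (4/pi)^1 * sqrt(3128)
= 0.5 * 1.273240 * 55.928526
= 35.6052

35.6052


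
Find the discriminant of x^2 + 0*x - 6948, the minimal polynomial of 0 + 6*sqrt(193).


The element 0 + 6*sqrt(193) has minimal polynomial:
x^2 + 0*x - 6948
Discriminant = (0)^2 - 4*(-6948)
= 0 + 27792
= 27792

27792


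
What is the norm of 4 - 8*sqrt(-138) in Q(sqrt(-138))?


N(a + b*sqrt(d)) = a^2 - d*b^2
= (4)^2 - (-138)*(-8)^2
= 16 + 8832
= 8848

8848


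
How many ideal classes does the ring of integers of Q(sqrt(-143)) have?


K = Q(sqrt(-143)). d mod 4 = 1, so D = disc(K) = d = -143
h(K) equals the number of primitive reduced positive-definite forms (a, b, c) = a*x^2 + b*x*y + c*y^2 with b^2 - 4ac = D,
where reduced means |b| <= a <= c, with b >= 0 whenever |b| = a or a = c, and primitive means gcd(a, b, c) = 1.
Reduced forces 3a^2 <= |D| = 143, so 1 <= a <= 6; b must have the parity of D, and c = (b^2 - D)/(4a) must be an integer >= a.
Enumerate a = 1..6, b in [-a, a]:
  a=1: (1, 1, 36)  [1]
  a=2: (2, -1, 18), (2, 1, 18)  [2]
  a=3: (3, -1, 12), (3, 1, 12)  [2]
  a=4: (4, -1, 9), (4, 1, 9)  [2]
  a=5: none
  a=6: (6, -5, 7), (6, 1, 6), (6, 5, 7)  [3]
Total reduced forms: 1 + 2 + 2 + 2 + 3 = 10
h = 10

10


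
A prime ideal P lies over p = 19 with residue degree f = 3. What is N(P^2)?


N(P^a) = p^(a*f)
= 19^(2*3)
= 19^6
= 47045881

47045881


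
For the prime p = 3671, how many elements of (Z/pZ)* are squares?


For prime p, the number of non-zero quadratic residues is (p-1)/2.
= (3671-1)/2
= 1835

1835


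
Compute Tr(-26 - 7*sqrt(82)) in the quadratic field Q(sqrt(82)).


Tr(a + b*sqrt(d)) = (a + b*sqrt(d)) + (a - b*sqrt(d)) = 2a
= 2 * (-26)
= -52

-52


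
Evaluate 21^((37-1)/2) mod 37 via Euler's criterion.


p = 37 is prime and the exponent is (p-1)/2 = 18, so by Euler's criterion 21^18 = (21/37) = +1 or -1 mod 37.
Compute by square-and-multiply:
  18 = 16 + 2 (binary 10010)
  Repeated squaring mod 37: 21^1 = 21, 21^2 = 34, 21^4 = 9, 21^8 = 7, 21^16 = 12
  21^18 = 21^16 * 21^2 = 12 * 34 mod 37
    12 * 34 = 408 = 1 mod 37
  21^18 = 1 mod 37
Result 1: 21 is a quadratic residue mod 37.
21^18 mod 37 = 1

1


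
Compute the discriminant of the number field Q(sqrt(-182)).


For K = Q(sqrt(d)) with d squarefree: disc(K) = d if d = 1 mod 4, and disc(K) = 4d if d = 2 or 3 mod 4.
Here d = -182, and d mod 4 = 2.
d = 2 mod 4, not 1 (O_K = Z[sqrt(d)]), so disc(K) = 4d = 4 * (-182) = -728

-728


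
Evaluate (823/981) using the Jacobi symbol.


Compute (823/981) via quadratic reciprocity:
  reciprocity: (823/981) -> +(981/823)
  reduce: (158/823)
  pull out 2: (2/823) = +1  (since 823 mod 8 = 7)
  reciprocity: (79/823) -> -(823/79)
  reduce: (33/79)
  reciprocity: (33/79) -> +(79/33)
  reduce: (13/33)
  reciprocity: (13/33) -> +(33/13)
  reduce: (7/13)
  reciprocity: (7/13) -> +(13/7)
  reduce: (6/7)
  pull out 2: (2/7) = +1  (since 7 mod 8 = 7)
  reciprocity: (3/7) -> -(7/3)
  reduce: (1/3)
  (1/3) = 1
Product of signs = 1

1


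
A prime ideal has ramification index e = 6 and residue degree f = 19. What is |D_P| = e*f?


|D_P| = e * f
= 6 * 19
= 114

114


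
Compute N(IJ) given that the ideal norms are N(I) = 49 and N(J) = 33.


N(IJ) = N(I) * N(J)
= 49 * 33
= 1617

1617


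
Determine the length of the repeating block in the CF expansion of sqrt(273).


Run the CF algorithm for sqrt(273).
a_0 = floor(sqrt(273)) = 16; set m_0=0, q_0=1.
Recurrence: m' = q*a - m,  q' = (d - m'^2)/q,  a' = floor((a_0 + m')/q').
  step 1: m=16, q=17, a=1
  step 2: m=1, q=16, a=1
  step 3: m=15, q=3, a=10
  step 4: m=15, q=16, a=1
  step 5: m=1, q=17, a=1
  step 6: m=16, q=1, a=32
a_6 = 2*a_0 = 32, so the period closes here.
sqrt(273) = [16; 1, 1, 10, 1, 1, 32]
Period length = 6

6


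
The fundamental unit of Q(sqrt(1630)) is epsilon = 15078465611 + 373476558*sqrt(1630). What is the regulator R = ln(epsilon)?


epsilon = 15078465611 + 373476558*sqrt(1630)
= 3.0157e+10
R = ln(3.0157e+10)
= 24.1297

24.1297


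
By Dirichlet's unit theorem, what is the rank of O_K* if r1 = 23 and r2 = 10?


By Dirichlet's unit theorem:
rank = r1 + r2 - 1
= 23 + 10 - 1
= 32

32


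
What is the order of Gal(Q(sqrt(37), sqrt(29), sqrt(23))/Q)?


The 3 square roots of distinct primes are multiplicatively independent over Q,
so [K:Q] = 2^3 and Gal(K/Q) is isomorphic to (Z/2Z)^3.
|Gal| = 2^3 = 8

8


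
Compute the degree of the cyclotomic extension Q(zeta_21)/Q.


The degree equals Euler's totient phi(21).
21 = 3 * 7
phi(21) = 12

12


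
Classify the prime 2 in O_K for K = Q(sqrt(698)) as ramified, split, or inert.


K = Q(sqrt(698)). Since d mod 4 = 2, disc(K) = 2792.
Check p | disc: 2792 mod 2 = 0.
p divides disc, so p ramifies: (p) = P^2 with e=2, f=1, g=1.
Therefore p is ramified.

ramified


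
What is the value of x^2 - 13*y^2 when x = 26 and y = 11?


x^2 - d*y^2
= 26^2 - 13*11^2
= 676 - 1573
= -897

-897


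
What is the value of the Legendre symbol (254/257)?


p = 257 is prime, so compute (254/257) with the reciprocity algorithm (Jacobi-symbol steps: pull out 2s via (2/n), flip via reciprocity, reduce):
  pull out 2: (2/257) = +1  (since 257 mod 8 = 1)
  reciprocity: (127/257) -> +(257/127)
  reduce: (3/127)
  reciprocity: (3/127) -> -(127/3)
  reduce: (1/3)
  (1/3) = 1
Product of signs = -1
(254/257) = -1

-1


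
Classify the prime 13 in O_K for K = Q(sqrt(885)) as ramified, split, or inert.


K = Q(sqrt(885)). Since d mod 4 = 1, disc(K) = 885.
Check p | disc: 885 mod 13 = 1.
p does not divide disc. Compute Legendre symbol (d/p):
1^((13-1)/2) mod 13 = 1
(d/p) = 1, so p splits: (p) = P*P' with e=1, f=1, g=2.
Therefore p is split.

split


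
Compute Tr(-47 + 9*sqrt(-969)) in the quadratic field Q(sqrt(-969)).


Tr(a + b*sqrt(d)) = (a + b*sqrt(d)) + (a - b*sqrt(d)) = 2a
= 2 * (-47)
= -94

-94


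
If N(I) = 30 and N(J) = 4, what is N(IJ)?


N(IJ) = N(I) * N(J)
= 30 * 4
= 120

120


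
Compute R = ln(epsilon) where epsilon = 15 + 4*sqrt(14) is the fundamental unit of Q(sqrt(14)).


epsilon = 15 + 4*sqrt(14)
= 29.9666
R = ln(29.9666)
= 3.4001

3.4001


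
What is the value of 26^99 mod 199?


p = 199 is prime and the exponent is (p-1)/2 = 99, so by Euler's criterion 26^99 = (26/199) = +1 or -1 mod 199.
Compute by square-and-multiply:
  99 = 64 + 32 + 2 + 1 (binary 1100011)
  Repeated squaring mod 199: 26^1 = 26, 26^2 = 79, 26^4 = 72, 26^8 = 10, 26^16 = 100, 26^32 = 50, 26^64 = 112
  26^99 = 26^64 * 26^32 * 26^2 * 26^1 = 112 * 50 * 79 * 26 mod 199
    112 * 50 = 5600 = 28 mod 199
    28 * 79 = 2212 = 23 mod 199
    23 * 26 = 598 = 1 mod 199
  26^99 = 1 mod 199
Result 1: 26 is a quadratic residue mod 199.
26^99 mod 199 = 1

1


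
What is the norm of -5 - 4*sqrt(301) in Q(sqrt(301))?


N(a + b*sqrt(d)) = a^2 - d*b^2
= (-5)^2 - (301)*(-4)^2
= 25 - 4816
= -4791

-4791


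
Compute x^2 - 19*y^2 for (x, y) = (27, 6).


x^2 - d*y^2
= 27^2 - 19*6^2
= 729 - 684
= 45

45


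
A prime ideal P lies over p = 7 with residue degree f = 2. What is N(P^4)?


N(P^a) = p^(a*f)
= 7^(4*2)
= 7^8
= 5764801

5764801


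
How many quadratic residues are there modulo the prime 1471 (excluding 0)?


For prime p, the number of non-zero quadratic residues is (p-1)/2.
= (1471-1)/2
= 735

735


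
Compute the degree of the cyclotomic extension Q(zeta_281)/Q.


The degree equals Euler's totient phi(281).
281 = 281
phi(281) = 280

280


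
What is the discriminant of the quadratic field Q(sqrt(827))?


For K = Q(sqrt(d)) with d squarefree: disc(K) = d if d = 1 mod 4, and disc(K) = 4d if d = 2 or 3 mod 4.
Here d = 827, and d mod 4 = 3.
d = 3 mod 4, not 1 (O_K = Z[sqrt(d)]), so disc(K) = 4d = 4 * (827) = 3308

3308


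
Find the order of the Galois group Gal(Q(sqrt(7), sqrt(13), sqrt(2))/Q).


The 3 square roots of distinct primes are multiplicatively independent over Q,
so [K:Q] = 2^3 and Gal(K/Q) is isomorphic to (Z/2Z)^3.
|Gal| = 2^3 = 8

8


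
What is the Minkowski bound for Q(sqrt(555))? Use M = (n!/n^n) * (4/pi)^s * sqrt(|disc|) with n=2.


d = 555, d mod 4 = 3, so disc(K) = 4d = 2220; |disc(K)| = 2220
Real quadratic field, so n = 2, s = r2 = 0, r1 = 2
M = (n!/n^n) * (4/pi)^s * sqrt(|disc(K)|) = (2!/2^2) * (4/pi)^0 * sqrt(2220)
= 0.5 * 1.000000 * 47.116876
= 23.5584

23.5584


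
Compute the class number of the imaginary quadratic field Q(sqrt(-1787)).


K = Q(sqrt(-1787)). d mod 4 = 1, so D = disc(K) = d = -1787
h(K) equals the number of primitive reduced positive-definite forms (a, b, c) = a*x^2 + b*x*y + c*y^2 with b^2 - 4ac = D,
where reduced means |b| <= a <= c, with b >= 0 whenever |b| = a or a = c, and primitive means gcd(a, b, c) = 1.
Reduced forces 3a^2 <= |D| = 1787, so 1 <= a <= 24; b must have the parity of D, and c = (b^2 - D)/(4a) must be an integer >= a.
Enumerate a = 1..24, b in [-a, a]:
  a=1: (1, 1, 447)  [1]
  a=2: none
  a=3: (3, -1, 149), (3, 1, 149)  [2]
  a=4..8: none
  a=9: (9, -7, 51), (9, 7, 51)  [2]
  a=10..16: none
  a=17: (17, -7, 27), (17, 7, 27)  [2]
  a=18..24: none
Total reduced forms: 1 + 2 + 2 + 2 = 7
h = 7

7


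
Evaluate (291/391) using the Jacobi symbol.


Compute (291/391) via quadratic reciprocity:
  reciprocity: (291/391) -> -(391/291)
  reduce: (100/291)
  pull out 2: (2/291) = -1  (since 291 mod 8 = 3)
  pull out 2: (2/291) = -1  (since 291 mod 8 = 3)
  reciprocity: (25/291) -> +(291/25)
  reduce: (16/25)
  pull out 2: (2/25) = +1  (since 25 mod 8 = 1)
  pull out 2: (2/25) = +1  (since 25 mod 8 = 1)
  pull out 2: (2/25) = +1  (since 25 mod 8 = 1)
  pull out 2: (2/25) = +1  (since 25 mod 8 = 1)
  (1/25) = 1
Product of signs = -1

-1


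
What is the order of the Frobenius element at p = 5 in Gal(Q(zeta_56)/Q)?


The Frobenius at p in Gal(Q(zeta_n)/Q) = (Z/nZ)* is the class of p, so its order is ord_56(5), the smallest k >= 1 with 5^k = 1 mod 56.
n = 56 = 2^3 * 7, phi(56) = 24; the order divides phi(n).
Divisors of 24: 1, 2, 3, 4, 6, 8, 12, 24
Repeated squaring mod 56: 5^1 = 5, 5^2 = 25, 5^4 = 9, 5^8 = 25, 5^16 = 9
Test divisors in increasing order:
  k=1: 5^1 = 5 mod 56
  k=2: 5^2 = 25 mod 56
  k=3: 5^3 = 25 * 5 = 13 mod 56
  k=4: 5^4 = 9 mod 56
  k=6: 5^6 = 9 * 25 = 1 mod 56  <- first divisor giving 1
Order = 6

6


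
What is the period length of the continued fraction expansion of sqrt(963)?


Run the CF algorithm for sqrt(963).
a_0 = floor(sqrt(963)) = 31; set m_0=0, q_0=1.
Recurrence: m' = q*a - m,  q' = (d - m'^2)/q,  a' = floor((a_0 + m')/q').
  step 1: m=31, q=2, a=31
  step 2: m=31, q=1, a=62
a_2 = 2*a_0 = 62, so the period closes here.
sqrt(963) = [31; 31, 62]
Period length = 2

2


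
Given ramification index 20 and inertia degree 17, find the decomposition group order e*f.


|D_P| = e * f
= 20 * 17
= 340

340


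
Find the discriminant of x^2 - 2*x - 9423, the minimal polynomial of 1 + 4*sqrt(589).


The element 1 + 4*sqrt(589) has minimal polynomial:
x^2 - 2*x - 9423
Discriminant = (-2)^2 - 4*(-9423)
= 4 + 37692
= 37696

37696


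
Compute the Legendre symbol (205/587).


p = 587 is prime, so compute (205/587) with the reciprocity algorithm (Jacobi-symbol steps: pull out 2s via (2/n), flip via reciprocity, reduce):
  reciprocity: (205/587) -> +(587/205)
  reduce: (177/205)
  reciprocity: (177/205) -> +(205/177)
  reduce: (28/177)
  pull out 2: (2/177) = +1  (since 177 mod 8 = 1)
  pull out 2: (2/177) = +1  (since 177 mod 8 = 1)
  reciprocity: (7/177) -> +(177/7)
  reduce: (2/7)
  pull out 2: (2/7) = +1  (since 7 mod 8 = 7)
  (1/7) = 1
Product of signs = 1
(205/587) = 1

1


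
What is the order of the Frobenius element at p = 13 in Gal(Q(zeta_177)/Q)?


The Frobenius at p in Gal(Q(zeta_n)/Q) = (Z/nZ)* is the class of p, so its order is ord_177(13), the smallest k >= 1 with 13^k = 1 mod 177.
n = 177 = 3 * 59, phi(177) = 116; the order divides phi(n).
Divisors of 116: 1, 2, 4, 29, 58, 116
Repeated squaring mod 177: 13^1 = 13, 13^2 = 169, 13^4 = 64, 13^8 = 25, 13^16 = 94, 13^32 = 163, 13^64 = 19
Test divisors in increasing order:
  k=1: 13^1 = 13 mod 177
  k=2: 13^2 = 169 mod 177
  k=4: 13^4 = 64 mod 177
  k=29: 13^29 = 94 * 25 * 64 * 13 = 58 mod 177
  k=58: 13^58 = 163 * 94 * 25 * 169 = 1 mod 177  <- first divisor giving 1
Order = 58

58


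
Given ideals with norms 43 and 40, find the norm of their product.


N(IJ) = N(I) * N(J)
= 43 * 40
= 1720

1720


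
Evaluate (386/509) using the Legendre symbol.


p = 509 is prime, so compute (386/509) with the reciprocity algorithm (Jacobi-symbol steps: pull out 2s via (2/n), flip via reciprocity, reduce):
  pull out 2: (2/509) = -1  (since 509 mod 8 = 5)
  reciprocity: (193/509) -> +(509/193)
  reduce: (123/193)
  reciprocity: (123/193) -> +(193/123)
  reduce: (70/123)
  pull out 2: (2/123) = -1  (since 123 mod 8 = 3)
  reciprocity: (35/123) -> -(123/35)
  reduce: (18/35)
  pull out 2: (2/35) = -1  (since 35 mod 8 = 3)
  reciprocity: (9/35) -> +(35/9)
  reduce: (8/9)
  pull out 2: (2/9) = +1  (since 9 mod 8 = 1)
  pull out 2: (2/9) = +1  (since 9 mod 8 = 1)
  pull out 2: (2/9) = +1  (since 9 mod 8 = 1)
  (1/9) = 1
Product of signs = 1
(386/509) = 1

1


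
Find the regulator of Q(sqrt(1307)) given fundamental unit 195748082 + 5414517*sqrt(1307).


epsilon = 195748082 + 5414517*sqrt(1307)
= 3.9150e+08
R = ln(3.9150e+08)
= 19.7855

19.7855


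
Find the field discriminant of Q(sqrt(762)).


For K = Q(sqrt(d)) with d squarefree: disc(K) = d if d = 1 mod 4, and disc(K) = 4d if d = 2 or 3 mod 4.
Here d = 762, and d mod 4 = 2.
d = 2 mod 4, not 1 (O_K = Z[sqrt(d)]), so disc(K) = 4d = 4 * (762) = 3048

3048


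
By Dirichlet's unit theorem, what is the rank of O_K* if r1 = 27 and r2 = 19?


By Dirichlet's unit theorem:
rank = r1 + r2 - 1
= 27 + 19 - 1
= 45

45


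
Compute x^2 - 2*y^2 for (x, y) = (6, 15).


x^2 - d*y^2
= 6^2 - 2*15^2
= 36 - 450
= -414

-414


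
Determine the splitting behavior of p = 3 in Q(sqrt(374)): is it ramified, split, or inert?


K = Q(sqrt(374)). Since d mod 4 = 2, disc(K) = 1496.
Check p | disc: 1496 mod 3 = 2.
p does not divide disc. Compute Legendre symbol (d/p):
2^((3-1)/2) mod 3 = -1
(d/p) = -1, so p is inert: (p) stays prime with e=1, f=2, g=1.
Therefore p is inert.

inert


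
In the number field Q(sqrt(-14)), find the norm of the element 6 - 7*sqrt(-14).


N(a + b*sqrt(d)) = a^2 - d*b^2
= (6)^2 - (-14)*(-7)^2
= 36 + 686
= 722

722


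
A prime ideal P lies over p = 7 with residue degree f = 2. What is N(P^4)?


N(P^a) = p^(a*f)
= 7^(4*2)
= 7^8
= 5764801

5764801


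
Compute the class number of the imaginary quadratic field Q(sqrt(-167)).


K = Q(sqrt(-167)). d mod 4 = 1, so D = disc(K) = d = -167
h(K) equals the number of primitive reduced positive-definite forms (a, b, c) = a*x^2 + b*x*y + c*y^2 with b^2 - 4ac = D,
where reduced means |b| <= a <= c, with b >= 0 whenever |b| = a or a = c, and primitive means gcd(a, b, c) = 1.
Reduced forces 3a^2 <= |D| = 167, so 1 <= a <= 7; b must have the parity of D, and c = (b^2 - D)/(4a) must be an integer >= a.
Enumerate a = 1..7, b in [-a, a]:
  a=1: (1, 1, 42)  [1]
  a=2: (2, -1, 21), (2, 1, 21)  [2]
  a=3: (3, -1, 14), (3, 1, 14)  [2]
  a=4: (4, -3, 11), (4, 3, 11)  [2]
  a=5: none
  a=6: (6, -5, 8), (6, -1, 7), (6, 1, 7), (6, 5, 8)  [4]
  a=7: none
Total reduced forms: 1 + 2 + 2 + 2 + 4 = 11
h = 11

11


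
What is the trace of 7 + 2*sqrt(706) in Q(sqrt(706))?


Tr(a + b*sqrt(d)) = (a + b*sqrt(d)) + (a - b*sqrt(d)) = 2a
= 2 * (7)
= 14

14


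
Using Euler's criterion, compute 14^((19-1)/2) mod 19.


p = 19 is prime and the exponent is (p-1)/2 = 9, so by Euler's criterion 14^9 = (14/19) = +1 or -1 mod 19.
Compute by square-and-multiply:
  9 = 8 + 1 (binary 1001)
  Repeated squaring mod 19: 14^1 = 14, 14^2 = 6, 14^4 = 17, 14^8 = 4
  14^9 = 14^8 * 14^1 = 4 * 14 mod 19
    4 * 14 = 56 = 18 mod 19
  14^9 = 18 mod 19
Result 18 = p - 1 = -1 mod 19: 14 is a quadratic non-residue mod 19. As a residue in [0, p-1] the value is 18.
14^9 mod 19 = 18

18


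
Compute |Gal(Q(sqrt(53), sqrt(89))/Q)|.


The 2 square roots of distinct primes are multiplicatively independent over Q,
so [K:Q] = 2^2 and Gal(K/Q) is isomorphic to (Z/2Z)^2.
|Gal| = 2^2 = 4

4


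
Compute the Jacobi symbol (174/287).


Compute (174/287) via quadratic reciprocity:
  pull out 2: (2/287) = +1  (since 287 mod 8 = 7)
  reciprocity: (87/287) -> -(287/87)
  reduce: (26/87)
  pull out 2: (2/87) = +1  (since 87 mod 8 = 7)
  reciprocity: (13/87) -> +(87/13)
  reduce: (9/13)
  reciprocity: (9/13) -> +(13/9)
  reduce: (4/9)
  pull out 2: (2/9) = +1  (since 9 mod 8 = 1)
  pull out 2: (2/9) = +1  (since 9 mod 8 = 1)
  (1/9) = 1
Product of signs = -1

-1


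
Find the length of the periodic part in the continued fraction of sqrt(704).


Run the CF algorithm for sqrt(704).
a_0 = floor(sqrt(704)) = 26; set m_0=0, q_0=1.
Recurrence: m' = q*a - m,  q' = (d - m'^2)/q,  a' = floor((a_0 + m')/q').
  step 1: m=26, q=28, a=1
  step 2: m=2, q=25, a=1
  step 3: m=23, q=7, a=7
  step 4: m=26, q=4, a=13
  step 5: m=26, q=7, a=7
  step 6: m=23, q=25, a=1
  step 7: m=2, q=28, a=1
  step 8: m=26, q=1, a=52
a_8 = 2*a_0 = 52, so the period closes here.
sqrt(704) = [26; 1, 1, 7, 13, 7, 1, 1, 52]
Period length = 8

8


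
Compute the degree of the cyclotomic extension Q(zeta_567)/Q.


The degree equals Euler's totient phi(567).
567 = 3^4 * 7
phi(567) = 324

324


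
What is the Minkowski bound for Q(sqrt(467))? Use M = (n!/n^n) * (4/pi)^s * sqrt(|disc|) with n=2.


d = 467, d mod 4 = 3, so disc(K) = 4d = 1868; |disc(K)| = 1868
Real quadratic field, so n = 2, s = r2 = 0, r1 = 2
M = (n!/n^n) * (4/pi)^s * sqrt(|disc(K)|) = (2!/2^2) * (4/pi)^0 * sqrt(1868)
= 0.5 * 1.000000 * 43.220366
= 21.6102

21.6102


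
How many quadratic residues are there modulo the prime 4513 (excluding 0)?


For prime p, the number of non-zero quadratic residues is (p-1)/2.
= (4513-1)/2
= 2256

2256


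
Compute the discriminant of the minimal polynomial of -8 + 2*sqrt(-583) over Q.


The element -8 + 2*sqrt(-583) has minimal polynomial:
x^2 + 16*x + 2396
Discriminant = (16)^2 - 4*(2396)
= 256 - 9584
= -9328

-9328


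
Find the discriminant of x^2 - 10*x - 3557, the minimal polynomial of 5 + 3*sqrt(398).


The element 5 + 3*sqrt(398) has minimal polynomial:
x^2 - 10*x - 3557
Discriminant = (-10)^2 - 4*(-3557)
= 100 + 14228
= 14328

14328


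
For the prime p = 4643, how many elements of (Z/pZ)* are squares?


For prime p, the number of non-zero quadratic residues is (p-1)/2.
= (4643-1)/2
= 2321

2321


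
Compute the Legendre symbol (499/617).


p = 617 is prime, so compute (499/617) with the reciprocity algorithm (Jacobi-symbol steps: pull out 2s via (2/n), flip via reciprocity, reduce):
  reciprocity: (499/617) -> +(617/499)
  reduce: (118/499)
  pull out 2: (2/499) = -1  (since 499 mod 8 = 3)
  reciprocity: (59/499) -> -(499/59)
  reduce: (27/59)
  reciprocity: (27/59) -> -(59/27)
  reduce: (5/27)
  reciprocity: (5/27) -> +(27/5)
  reduce: (2/5)
  pull out 2: (2/5) = -1  (since 5 mod 8 = 5)
  (1/5) = 1
Product of signs = 1
(499/617) = 1

1


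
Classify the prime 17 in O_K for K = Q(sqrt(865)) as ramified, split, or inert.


K = Q(sqrt(865)). Since d mod 4 = 1, disc(K) = 865.
Check p | disc: 865 mod 17 = 15.
p does not divide disc. Compute Legendre symbol (d/p):
15^((17-1)/2) mod 17 = 1
(d/p) = 1, so p splits: (p) = P*P' with e=1, f=1, g=2.
Therefore p is split.

split


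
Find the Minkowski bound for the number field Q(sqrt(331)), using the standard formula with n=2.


d = 331, d mod 4 = 3, so disc(K) = 4d = 1324; |disc(K)| = 1324
Real quadratic field, so n = 2, s = r2 = 0, r1 = 2
M = (n!/n^n) * (4/pi)^s * sqrt(|disc(K)|) = (2!/2^2) * (4/pi)^0 * sqrt(1324)
= 0.5 * 1.000000 * 36.386811
= 18.1934

18.1934


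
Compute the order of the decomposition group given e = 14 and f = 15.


|D_P| = e * f
= 14 * 15
= 210

210


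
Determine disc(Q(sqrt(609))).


For K = Q(sqrt(d)) with d squarefree: disc(K) = d if d = 1 mod 4, and disc(K) = 4d if d = 2 or 3 mod 4.
Here d = 609, and d mod 4 = 1.
d = 1 mod 4 (O_K = Z[(1+sqrt(d))/2]), so disc(K) = d = 609

609


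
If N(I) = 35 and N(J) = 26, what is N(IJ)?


N(IJ) = N(I) * N(J)
= 35 * 26
= 910

910


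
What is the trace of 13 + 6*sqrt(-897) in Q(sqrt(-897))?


Tr(a + b*sqrt(d)) = (a + b*sqrt(d)) + (a - b*sqrt(d)) = 2a
= 2 * (13)
= 26

26


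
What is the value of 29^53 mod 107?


p = 107 is prime and the exponent is (p-1)/2 = 53, so by Euler's criterion 29^53 = (29/107) = +1 or -1 mod 107.
Compute by square-and-multiply:
  53 = 32 + 16 + 4 + 1 (binary 110101)
  Repeated squaring mod 107: 29^1 = 29, 29^2 = 92, 29^4 = 11, 29^8 = 14, 29^16 = 89, 29^32 = 3
  29^53 = 29^32 * 29^16 * 29^4 * 29^1 = 3 * 89 * 11 * 29 mod 107
    3 * 89 = 267 = 53 mod 107
    53 * 11 = 583 = 48 mod 107
    48 * 29 = 1392 = 1 mod 107
  29^53 = 1 mod 107
Result 1: 29 is a quadratic residue mod 107.
29^53 mod 107 = 1

1


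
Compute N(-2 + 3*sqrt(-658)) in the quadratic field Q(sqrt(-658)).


N(a + b*sqrt(d)) = a^2 - d*b^2
= (-2)^2 - (-658)*(3)^2
= 4 + 5922
= 5926

5926


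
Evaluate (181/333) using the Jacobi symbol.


Compute (181/333) via quadratic reciprocity:
  reciprocity: (181/333) -> +(333/181)
  reduce: (152/181)
  pull out 2: (2/181) = -1  (since 181 mod 8 = 5)
  pull out 2: (2/181) = -1  (since 181 mod 8 = 5)
  pull out 2: (2/181) = -1  (since 181 mod 8 = 5)
  reciprocity: (19/181) -> +(181/19)
  reduce: (10/19)
  pull out 2: (2/19) = -1  (since 19 mod 8 = 3)
  reciprocity: (5/19) -> +(19/5)
  reduce: (4/5)
  pull out 2: (2/5) = -1  (since 5 mod 8 = 5)
  pull out 2: (2/5) = -1  (since 5 mod 8 = 5)
  (1/5) = 1
Product of signs = 1

1


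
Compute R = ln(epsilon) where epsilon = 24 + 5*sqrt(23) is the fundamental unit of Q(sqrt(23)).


epsilon = 24 + 5*sqrt(23)
= 47.9792
R = ln(47.9792)
= 3.8708

3.8708


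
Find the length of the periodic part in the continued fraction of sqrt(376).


Run the CF algorithm for sqrt(376).
a_0 = floor(sqrt(376)) = 19; set m_0=0, q_0=1.
Recurrence: m' = q*a - m,  q' = (d - m'^2)/q,  a' = floor((a_0 + m')/q').
  step 1: m=19, q=15, a=2
  step 2: m=11, q=17, a=1
  step 3: m=6, q=20, a=1
  step 4: m=14, q=9, a=3
  step 5: m=13, q=23, a=1
  step 6: m=10, q=12, a=2
  step 7: m=14, q=15, a=2
  step 8: m=16, q=8, a=4
  step 9: m=16, q=15, a=2
  step 10: m=14, q=12, a=2
  step 11: m=10, q=23, a=1
  step 12: m=13, q=9, a=3
  step 13: m=14, q=20, a=1
  step 14: m=6, q=17, a=1
  step 15: m=11, q=15, a=2
  step 16: m=19, q=1, a=38
a_16 = 2*a_0 = 38, so the period closes here.
sqrt(376) = [19; 2, 1, 1, 3, 1, 2, 2, 4, 2, 2, 1, 3, 1, 1, 2, 38]
Period length = 16

16


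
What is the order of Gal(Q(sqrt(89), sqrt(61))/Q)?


The 2 square roots of distinct primes are multiplicatively independent over Q,
so [K:Q] = 2^2 and Gal(K/Q) is isomorphic to (Z/2Z)^2.
|Gal| = 2^2 = 4

4


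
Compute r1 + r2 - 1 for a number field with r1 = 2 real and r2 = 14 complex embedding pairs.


By Dirichlet's unit theorem:
rank = r1 + r2 - 1
= 2 + 14 - 1
= 15

15


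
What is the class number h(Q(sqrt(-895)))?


K = Q(sqrt(-895)). d mod 4 = 1, so D = disc(K) = d = -895
h(K) equals the number of primitive reduced positive-definite forms (a, b, c) = a*x^2 + b*x*y + c*y^2 with b^2 - 4ac = D,
where reduced means |b| <= a <= c, with b >= 0 whenever |b| = a or a = c, and primitive means gcd(a, b, c) = 1.
Reduced forces 3a^2 <= |D| = 895, so 1 <= a <= 17; b must have the parity of D, and c = (b^2 - D)/(4a) must be an integer >= a.
Enumerate a = 1..17, b in [-a, a]:
  a=1: (1, 1, 224)  [1]
  a=2: (2, -1, 112), (2, 1, 112)  [2]
  a=3: none
  a=4: (4, -1, 56), (4, 1, 56)  [2]
  a=5: (5, 5, 46)  [1]
  a=6: none
  a=7: (7, -1, 32), (7, 1, 32)  [2]
  a=8: (8, -1, 28), (8, 1, 28)  [2]
  a=9: none
  a=10: (10, -5, 23), (10, 5, 23)  [2]
  a=11..13: none
  a=14: (14, -13, 19), (14, -1, 16), (14, 1, 16), (14, 13, 19)  [4]
  a=15..17: none
Total reduced forms: 1 + 2 + 2 + 1 + 2 + 2 + 2 + 4 = 16
h = 16

16


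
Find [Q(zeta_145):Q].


The degree equals Euler's totient phi(145).
145 = 5 * 29
phi(145) = 112

112


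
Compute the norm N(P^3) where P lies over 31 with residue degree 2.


N(P^a) = p^(a*f)
= 31^(3*2)
= 31^6
= 887503681

887503681


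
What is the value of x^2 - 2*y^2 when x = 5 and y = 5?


x^2 - d*y^2
= 5^2 - 2*5^2
= 25 - 50
= -25

-25


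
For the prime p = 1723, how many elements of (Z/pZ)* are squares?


For prime p, the number of non-zero quadratic residues is (p-1)/2.
= (1723-1)/2
= 861

861


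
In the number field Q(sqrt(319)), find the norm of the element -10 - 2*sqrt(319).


N(a + b*sqrt(d)) = a^2 - d*b^2
= (-10)^2 - (319)*(-2)^2
= 100 - 1276
= -1176

-1176


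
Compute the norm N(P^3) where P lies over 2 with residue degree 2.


N(P^a) = p^(a*f)
= 2^(3*2)
= 2^6
= 64

64


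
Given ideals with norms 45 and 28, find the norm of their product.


N(IJ) = N(I) * N(J)
= 45 * 28
= 1260

1260


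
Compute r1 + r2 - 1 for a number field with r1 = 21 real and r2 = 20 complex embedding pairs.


By Dirichlet's unit theorem:
rank = r1 + r2 - 1
= 21 + 20 - 1
= 40

40


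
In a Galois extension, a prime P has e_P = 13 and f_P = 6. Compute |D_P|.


|D_P| = e * f
= 13 * 6
= 78

78


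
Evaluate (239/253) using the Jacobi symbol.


Compute (239/253) via quadratic reciprocity:
  reciprocity: (239/253) -> +(253/239)
  reduce: (14/239)
  pull out 2: (2/239) = +1  (since 239 mod 8 = 7)
  reciprocity: (7/239) -> -(239/7)
  reduce: (1/7)
  (1/7) = 1
Product of signs = -1

-1


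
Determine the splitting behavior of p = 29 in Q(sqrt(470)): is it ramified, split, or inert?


K = Q(sqrt(470)). Since d mod 4 = 2, disc(K) = 1880.
Check p | disc: 1880 mod 29 = 24.
p does not divide disc. Compute Legendre symbol (d/p):
6^((29-1)/2) mod 29 = 1
(d/p) = 1, so p splits: (p) = P*P' with e=1, f=1, g=2.
Therefore p is split.

split


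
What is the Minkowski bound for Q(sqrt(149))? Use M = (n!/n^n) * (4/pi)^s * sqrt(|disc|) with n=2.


d = 149, d mod 4 = 1, so disc(K) = d = 149; |disc(K)| = 149
Real quadratic field, so n = 2, s = r2 = 0, r1 = 2
M = (n!/n^n) * (4/pi)^s * sqrt(|disc(K)|) = (2!/2^2) * (4/pi)^0 * sqrt(149)
= 0.5 * 1.000000 * 12.206556
= 6.1033

6.1033


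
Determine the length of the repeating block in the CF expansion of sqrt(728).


Run the CF algorithm for sqrt(728).
a_0 = floor(sqrt(728)) = 26; set m_0=0, q_0=1.
Recurrence: m' = q*a - m,  q' = (d - m'^2)/q,  a' = floor((a_0 + m')/q').
  step 1: m=26, q=52, a=1
  step 2: m=26, q=1, a=52
a_2 = 2*a_0 = 52, so the period closes here.
sqrt(728) = [26; 1, 52]
Period length = 2

2


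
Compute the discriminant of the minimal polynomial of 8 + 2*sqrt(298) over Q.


The element 8 + 2*sqrt(298) has minimal polynomial:
x^2 - 16*x - 1128
Discriminant = (-16)^2 - 4*(-1128)
= 256 + 4512
= 4768

4768


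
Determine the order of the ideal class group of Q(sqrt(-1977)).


K = Q(sqrt(-1977)). d mod 4 = 3, so D = disc(K) = 4d = -7908
h(K) equals the number of primitive reduced positive-definite forms (a, b, c) = a*x^2 + b*x*y + c*y^2 with b^2 - 4ac = D,
where reduced means |b| <= a <= c, with b >= 0 whenever |b| = a or a = c, and primitive means gcd(a, b, c) = 1.
Reduced forces 3a^2 <= |D| = 7908, so 1 <= a <= 51; b must have the parity of D, and c = (b^2 - D)/(4a) must be an integer >= a.
Enumerate a = 1..51, b in [-a, a]:
  a=1: (1, 0, 1977)  [1]
  a=2: (2, 2, 989)  [1]
  a=3: (3, 0, 659)  [1]
  a=4..5: none
  a=6: (6, 6, 331)  [1]
  a=7: (7, -4, 283), (7, 4, 283)  [2]
  a=8..10: none
  a=11: (11, -10, 182), (11, 10, 182)  [2]
  a=12: none
  a=13: (13, -10, 154), (13, 10, 154)  [2]
  a=14: (14, -10, 143), (14, 10, 143)  [2]
  a=15..20: none
  a=21: (21, -18, 98), (21, 18, 98)  [2]
  a=22: (22, -10, 91), (22, 10, 91)  [2]
  a=23: (23, -2, 86), (23, 2, 86)  [2]
  a=24..25: none
  a=26: (26, -10, 77), (26, 10, 77)  [2]
  a=27..28: none
  a=29: (29, -26, 74), (29, 26, 74)  [2]
  a=30: none
  a=31: (31, -20, 67), (31, 20, 67)  [2]
  a=32: none
  a=33: (33, -12, 61), (33, 12, 61)  [2]
  a=34..36: none
  a=37: (37, -26, 58), (37, 26, 58)  [2]
  a=38: none
  a=39: (39, -36, 59), (39, 36, 59)  [2]
  a=40: none
  a=41: (41, -28, 53), (41, 28, 53)  [2]
  a=42: (42, -18, 49), (42, 18, 49)  [2]
  a=43: (43, -2, 46), (43, 2, 46)  [2]
  a=44..51: none
Total reduced forms: 1 + 1 + 1 + 1 + 2 + 2 + 2 + 2 + 2 + 2 + 2 + 2 + 2 + 2 + 2 + 2 + 2 + 2 + 2 + 2 = 36
h = 36

36


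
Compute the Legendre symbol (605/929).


p = 929 is prime, so compute (605/929) with the reciprocity algorithm (Jacobi-symbol steps: pull out 2s via (2/n), flip via reciprocity, reduce):
  reciprocity: (605/929) -> +(929/605)
  reduce: (324/605)
  pull out 2: (2/605) = -1  (since 605 mod 8 = 5)
  pull out 2: (2/605) = -1  (since 605 mod 8 = 5)
  reciprocity: (81/605) -> +(605/81)
  reduce: (38/81)
  pull out 2: (2/81) = +1  (since 81 mod 8 = 1)
  reciprocity: (19/81) -> +(81/19)
  reduce: (5/19)
  reciprocity: (5/19) -> +(19/5)
  reduce: (4/5)
  pull out 2: (2/5) = -1  (since 5 mod 8 = 5)
  pull out 2: (2/5) = -1  (since 5 mod 8 = 5)
  (1/5) = 1
Product of signs = 1
(605/929) = 1

1


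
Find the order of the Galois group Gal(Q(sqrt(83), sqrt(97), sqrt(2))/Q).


The 3 square roots of distinct primes are multiplicatively independent over Q,
so [K:Q] = 2^3 and Gal(K/Q) is isomorphic to (Z/2Z)^3.
|Gal| = 2^3 = 8

8


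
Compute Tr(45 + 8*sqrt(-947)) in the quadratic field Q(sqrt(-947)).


Tr(a + b*sqrt(d)) = (a + b*sqrt(d)) + (a - b*sqrt(d)) = 2a
= 2 * (45)
= 90

90


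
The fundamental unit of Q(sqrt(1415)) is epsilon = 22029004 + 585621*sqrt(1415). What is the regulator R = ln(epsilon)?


epsilon = 22029004 + 585621*sqrt(1415)
= 4.4058e+07
R = ln(4.4058e+07)
= 17.6010

17.6010


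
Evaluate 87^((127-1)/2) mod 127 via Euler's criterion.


p = 127 is prime and the exponent is (p-1)/2 = 63, so by Euler's criterion 87^63 = (87/127) = +1 or -1 mod 127.
Compute by square-and-multiply:
  63 = 32 + 16 + 8 + 4 + 2 + 1 (binary 111111)
  Repeated squaring mod 127: 87^1 = 87, 87^2 = 76, 87^4 = 61, 87^8 = 38, 87^16 = 47, 87^32 = 50
  87^63 = 87^32 * 87^16 * 87^8 * 87^4 * 87^2 * 87^1 = 50 * 47 * 38 * 61 * 76 * 87 mod 127
    50 * 47 = 2350 = 64 mod 127
    64 * 38 = 2432 = 19 mod 127
    19 * 61 = 1159 = 16 mod 127
    16 * 76 = 1216 = 73 mod 127
    73 * 87 = 6351 = 1 mod 127
  87^63 = 1 mod 127
Result 1: 87 is a quadratic residue mod 127.
87^63 mod 127 = 1

1


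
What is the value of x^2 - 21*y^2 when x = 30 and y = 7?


x^2 - d*y^2
= 30^2 - 21*7^2
= 900 - 1029
= -129

-129


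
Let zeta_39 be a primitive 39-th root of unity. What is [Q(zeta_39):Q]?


The degree equals Euler's totient phi(39).
39 = 3 * 13
phi(39) = 24

24


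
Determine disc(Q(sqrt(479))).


For K = Q(sqrt(d)) with d squarefree: disc(K) = d if d = 1 mod 4, and disc(K) = 4d if d = 2 or 3 mod 4.
Here d = 479, and d mod 4 = 3.
d = 3 mod 4, not 1 (O_K = Z[sqrt(d)]), so disc(K) = 4d = 4 * (479) = 1916

1916


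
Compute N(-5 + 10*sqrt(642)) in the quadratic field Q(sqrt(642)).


N(a + b*sqrt(d)) = a^2 - d*b^2
= (-5)^2 - (642)*(10)^2
= 25 - 64200
= -64175

-64175


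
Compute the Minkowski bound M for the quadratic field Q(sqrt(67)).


d = 67, d mod 4 = 3, so disc(K) = 4d = 268; |disc(K)| = 268
Real quadratic field, so n = 2, s = r2 = 0, r1 = 2
M = (n!/n^n) * (4/pi)^s * sqrt(|disc(K)|) = (2!/2^2) * (4/pi)^0 * sqrt(268)
= 0.5 * 1.000000 * 16.370706
= 8.1854

8.1854


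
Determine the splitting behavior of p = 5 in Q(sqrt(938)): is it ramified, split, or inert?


K = Q(sqrt(938)). Since d mod 4 = 2, disc(K) = 3752.
Check p | disc: 3752 mod 5 = 2.
p does not divide disc. Compute Legendre symbol (d/p):
3^((5-1)/2) mod 5 = -1
(d/p) = -1, so p is inert: (p) stays prime with e=1, f=2, g=1.
Therefore p is inert.

inert


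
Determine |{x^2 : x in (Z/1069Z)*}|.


For prime p, the number of non-zero quadratic residues is (p-1)/2.
= (1069-1)/2
= 534

534


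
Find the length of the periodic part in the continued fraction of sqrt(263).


Run the CF algorithm for sqrt(263).
a_0 = floor(sqrt(263)) = 16; set m_0=0, q_0=1.
Recurrence: m' = q*a - m,  q' = (d - m'^2)/q,  a' = floor((a_0 + m')/q').
  step 1: m=16, q=7, a=4
  step 2: m=12, q=17, a=1
  step 3: m=5, q=14, a=1
  step 4: m=9, q=13, a=1
  step 5: m=4, q=19, a=1
  step 6: m=15, q=2, a=15
  step 7: m=15, q=19, a=1
  step 8: m=4, q=13, a=1
  step 9: m=9, q=14, a=1
  step 10: m=5, q=17, a=1
  step 11: m=12, q=7, a=4
  step 12: m=16, q=1, a=32
a_12 = 2*a_0 = 32, so the period closes here.
sqrt(263) = [16; 4, 1, 1, 1, 1, 15, 1, 1, 1, 1, 4, 32]
Period length = 12

12
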